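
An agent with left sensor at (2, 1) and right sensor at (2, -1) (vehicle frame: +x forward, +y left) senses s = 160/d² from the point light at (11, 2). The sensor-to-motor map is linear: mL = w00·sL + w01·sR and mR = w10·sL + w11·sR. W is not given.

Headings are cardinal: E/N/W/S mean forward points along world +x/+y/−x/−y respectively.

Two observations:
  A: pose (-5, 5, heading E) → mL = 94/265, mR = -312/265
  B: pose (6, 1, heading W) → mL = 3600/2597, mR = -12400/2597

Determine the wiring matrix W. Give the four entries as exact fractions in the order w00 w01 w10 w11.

1 -1/2 -1/2 -1

obs A: pose=(-5,5,E) → sL=40/53, sR=4/5, mL=94/265, mR=-312/265
obs B: pose=(6,1,W) → sL=160/53, sR=160/49, mL=3600/2597, mR=-12400/2597
sensor matrix S = [[40/53, 4/5], [160/53, 160/49]]; det S = 128/2597
solve [mL_A; mL_B] = S·[w00; w01] and [mR_A; mR_B] = S·[w10; w11]:
  w00 = 1, w01 = -1/2, w10 = -1/2, w11 = -1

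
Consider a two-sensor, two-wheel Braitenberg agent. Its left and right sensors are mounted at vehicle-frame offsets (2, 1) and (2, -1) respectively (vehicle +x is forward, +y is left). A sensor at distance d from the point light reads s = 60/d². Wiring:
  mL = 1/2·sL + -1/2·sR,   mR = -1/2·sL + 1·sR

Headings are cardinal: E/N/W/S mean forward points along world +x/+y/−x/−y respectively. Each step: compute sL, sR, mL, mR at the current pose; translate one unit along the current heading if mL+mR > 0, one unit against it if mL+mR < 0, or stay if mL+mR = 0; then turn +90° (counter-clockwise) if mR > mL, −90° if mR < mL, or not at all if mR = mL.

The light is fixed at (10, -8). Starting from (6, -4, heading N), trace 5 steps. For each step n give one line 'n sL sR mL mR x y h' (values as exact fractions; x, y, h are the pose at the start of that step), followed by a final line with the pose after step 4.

0 60/61 4/3 -32/183 154/183 6 -4 N
1 15/13 5/6 25/156 10/39 6 -3 W
2 12/5 4/3 8/15 2/15 5 -3 S
3 30/29 30/37 120/1073 315/1073 5 -4 W
4 60/29 60/53 720/1537 150/1537 4 -4 S
final 4 -5 W

n=0: pose=(6,-4,N); sL=60/61, sR=4/3; mL=-32/183, mR=154/183; mL+mR=2/3 → advance +1; mR−mL=62/61 → turn +1·90°
n=1: pose=(6,-3,W); sL=15/13, sR=5/6; mL=25/156, mR=10/39; mL+mR=5/12 → advance +1; mR−mL=5/52 → turn +1·90°
n=2: pose=(5,-3,S); sL=12/5, sR=4/3; mL=8/15, mR=2/15; mL+mR=2/3 → advance +1; mR−mL=-2/5 → turn -1·90°
n=3: pose=(5,-4,W); sL=30/29, sR=30/37; mL=120/1073, mR=315/1073; mL+mR=15/37 → advance +1; mR−mL=195/1073 → turn +1·90°
n=4: pose=(4,-4,S); sL=60/29, sR=60/53; mL=720/1537, mR=150/1537; mL+mR=30/53 → advance +1; mR−mL=-570/1537 → turn -1·90°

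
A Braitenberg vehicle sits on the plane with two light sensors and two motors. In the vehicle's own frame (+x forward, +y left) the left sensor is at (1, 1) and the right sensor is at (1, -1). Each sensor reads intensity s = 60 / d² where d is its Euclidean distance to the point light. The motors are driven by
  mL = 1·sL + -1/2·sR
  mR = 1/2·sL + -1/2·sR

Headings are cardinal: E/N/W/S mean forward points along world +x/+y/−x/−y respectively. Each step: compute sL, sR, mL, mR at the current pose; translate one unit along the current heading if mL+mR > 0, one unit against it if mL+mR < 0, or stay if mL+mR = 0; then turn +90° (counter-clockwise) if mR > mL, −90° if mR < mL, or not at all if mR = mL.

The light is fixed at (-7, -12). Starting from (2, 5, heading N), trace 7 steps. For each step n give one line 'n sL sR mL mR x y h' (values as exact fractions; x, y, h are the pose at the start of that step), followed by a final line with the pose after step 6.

0 15/97 15/106 1725/20564 135/20564 2 5 N
1 60/461 60/389 9510/179329 -2160/179329 2 6 E
2 6/41 6/37 99/1517 -12/1517 3 6 S
3 60/337 4/27 946/9099 136/9099 3 5 W
4 15/97 15/106 1725/20564 135/20564 2 5 N
5 60/461 60/389 9510/179329 -2160/179329 2 6 E
6 6/41 6/37 99/1517 -12/1517 3 6 S
final 3 5 W

n=0: pose=(2,5,N); sL=15/97, sR=15/106; mL=1725/20564, mR=135/20564; mL+mR=465/5141 → advance +1; mR−mL=-15/194 → turn -1·90°
n=1: pose=(2,6,E); sL=60/461, sR=60/389; mL=9510/179329, mR=-2160/179329; mL+mR=7350/179329 → advance +1; mR−mL=-30/461 → turn -1·90°
n=2: pose=(3,6,S); sL=6/41, sR=6/37; mL=99/1517, mR=-12/1517; mL+mR=87/1517 → advance +1; mR−mL=-3/41 → turn -1·90°
n=3: pose=(3,5,W); sL=60/337, sR=4/27; mL=946/9099, mR=136/9099; mL+mR=1082/9099 → advance +1; mR−mL=-30/337 → turn -1·90°
n=4: pose=(2,5,N); sL=15/97, sR=15/106; mL=1725/20564, mR=135/20564; mL+mR=465/5141 → advance +1; mR−mL=-15/194 → turn -1·90°
n=5: pose=(2,6,E); sL=60/461, sR=60/389; mL=9510/179329, mR=-2160/179329; mL+mR=7350/179329 → advance +1; mR−mL=-30/461 → turn -1·90°
n=6: pose=(3,6,S); sL=6/41, sR=6/37; mL=99/1517, mR=-12/1517; mL+mR=87/1517 → advance +1; mR−mL=-3/41 → turn -1·90°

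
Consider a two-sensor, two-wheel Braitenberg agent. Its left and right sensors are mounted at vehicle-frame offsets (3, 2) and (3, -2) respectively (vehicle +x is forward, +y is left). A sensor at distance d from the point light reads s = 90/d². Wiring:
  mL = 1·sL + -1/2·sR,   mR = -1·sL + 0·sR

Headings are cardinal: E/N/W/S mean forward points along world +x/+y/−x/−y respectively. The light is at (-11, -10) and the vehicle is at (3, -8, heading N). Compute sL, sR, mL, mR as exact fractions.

90/169 90/281 17685/47489 -90/169

left sensor world pos  = (1, -5); dL² = 169
right sensor world pos = (5, -5); dR² = 281
sL = 90/169 = 90/169
sR = 90/281 = 90/281
mL = 1·sL + -1/2·sR = 17685/47489
mR = -1·sL + 0·sR = -90/169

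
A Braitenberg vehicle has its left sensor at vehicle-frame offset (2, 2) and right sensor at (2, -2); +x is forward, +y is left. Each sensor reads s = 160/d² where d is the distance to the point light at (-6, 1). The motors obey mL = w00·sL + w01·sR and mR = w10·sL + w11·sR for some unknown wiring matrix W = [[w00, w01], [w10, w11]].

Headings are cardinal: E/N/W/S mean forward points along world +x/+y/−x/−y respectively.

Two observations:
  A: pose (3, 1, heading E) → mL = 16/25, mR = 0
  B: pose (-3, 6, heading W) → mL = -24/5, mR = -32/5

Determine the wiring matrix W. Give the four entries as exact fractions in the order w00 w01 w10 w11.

-1/2 1 -1/2 1/2

obs A: pose=(3,1,E) → sL=32/25, sR=32/25, mL=16/25, mR=0
obs B: pose=(-3,6,W) → sL=16, sR=16/5, mL=-24/5, mR=-32/5
sensor matrix S = [[32/25, 32/25], [16, 16/5]]; det S = -2048/125
solve [mL_A; mL_B] = S·[w00; w01] and [mR_A; mR_B] = S·[w10; w11]:
  w00 = -1/2, w01 = 1, w10 = -1/2, w11 = 1/2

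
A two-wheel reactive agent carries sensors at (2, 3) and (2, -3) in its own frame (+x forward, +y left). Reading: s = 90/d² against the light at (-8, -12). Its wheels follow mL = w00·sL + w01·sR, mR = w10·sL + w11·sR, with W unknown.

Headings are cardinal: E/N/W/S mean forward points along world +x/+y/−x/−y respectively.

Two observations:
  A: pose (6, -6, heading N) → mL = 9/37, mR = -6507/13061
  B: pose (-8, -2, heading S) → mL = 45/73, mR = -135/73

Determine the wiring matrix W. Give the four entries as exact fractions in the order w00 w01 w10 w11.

1/2 0 -1/2 -1

obs A: pose=(6,-6,N) → sL=18/37, sR=90/353, mL=9/37, mR=-6507/13061
obs B: pose=(-8,-2,S) → sL=90/73, sR=90/73, mL=45/73, mR=-135/73
sensor matrix S = [[18/37, 90/353], [90/73, 90/73]]; det S = 272160/953453
solve [mL_A; mL_B] = S·[w00; w01] and [mR_A; mR_B] = S·[w10; w11]:
  w00 = 1/2, w01 = 0, w10 = -1/2, w11 = -1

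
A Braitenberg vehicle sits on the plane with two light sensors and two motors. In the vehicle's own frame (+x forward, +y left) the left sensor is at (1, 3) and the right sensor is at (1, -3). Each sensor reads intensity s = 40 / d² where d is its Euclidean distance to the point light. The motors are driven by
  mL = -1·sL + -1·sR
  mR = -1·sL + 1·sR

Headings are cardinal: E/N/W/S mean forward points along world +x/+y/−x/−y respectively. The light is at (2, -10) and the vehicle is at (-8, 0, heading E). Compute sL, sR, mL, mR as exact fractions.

left sensor world pos  = (-7, 3); dL² = 250
right sensor world pos = (-7, -3); dR² = 130
sL = 40/250 = 4/25
sR = 40/130 = 4/13
mL = -1·sL + -1·sR = -152/325
mR = -1·sL + 1·sR = 48/325

4/25 4/13 -152/325 48/325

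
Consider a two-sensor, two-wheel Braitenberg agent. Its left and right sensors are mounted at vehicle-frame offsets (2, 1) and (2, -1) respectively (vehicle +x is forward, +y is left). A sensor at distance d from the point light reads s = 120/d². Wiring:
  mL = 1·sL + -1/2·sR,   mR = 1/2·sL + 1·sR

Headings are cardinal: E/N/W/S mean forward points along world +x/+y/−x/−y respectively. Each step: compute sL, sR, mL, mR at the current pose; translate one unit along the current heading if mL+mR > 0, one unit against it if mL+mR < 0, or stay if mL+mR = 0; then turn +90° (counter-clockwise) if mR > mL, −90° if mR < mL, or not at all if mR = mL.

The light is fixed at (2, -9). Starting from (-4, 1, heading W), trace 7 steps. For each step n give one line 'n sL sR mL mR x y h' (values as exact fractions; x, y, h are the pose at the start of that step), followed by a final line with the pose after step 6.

0 24/29 24/37 540/1073 1140/1073 -4 1 W
1 6/5 15/16 117/160 123/80 -5 1 S
2 24/25 120/89 636/2225 4068/2225 -5 0 E
3 12/17 60/73 366/1241 1458/1241 -4 0 N
4 24/29 24/37 540/1073 1140/1073 -4 1 W
5 6/5 15/16 117/160 123/80 -5 1 S
6 24/25 120/89 636/2225 4068/2225 -5 0 E
final -4 0 N

n=0: pose=(-4,1,W); sL=24/29, sR=24/37; mL=540/1073, mR=1140/1073; mL+mR=1680/1073 → advance +1; mR−mL=600/1073 → turn +1·90°
n=1: pose=(-5,1,S); sL=6/5, sR=15/16; mL=117/160, mR=123/80; mL+mR=363/160 → advance +1; mR−mL=129/160 → turn +1·90°
n=2: pose=(-5,0,E); sL=24/25, sR=120/89; mL=636/2225, mR=4068/2225; mL+mR=4704/2225 → advance +1; mR−mL=3432/2225 → turn +1·90°
n=3: pose=(-4,0,N); sL=12/17, sR=60/73; mL=366/1241, mR=1458/1241; mL+mR=1824/1241 → advance +1; mR−mL=1092/1241 → turn +1·90°
n=4: pose=(-4,1,W); sL=24/29, sR=24/37; mL=540/1073, mR=1140/1073; mL+mR=1680/1073 → advance +1; mR−mL=600/1073 → turn +1·90°
n=5: pose=(-5,1,S); sL=6/5, sR=15/16; mL=117/160, mR=123/80; mL+mR=363/160 → advance +1; mR−mL=129/160 → turn +1·90°
n=6: pose=(-5,0,E); sL=24/25, sR=120/89; mL=636/2225, mR=4068/2225; mL+mR=4704/2225 → advance +1; mR−mL=3432/2225 → turn +1·90°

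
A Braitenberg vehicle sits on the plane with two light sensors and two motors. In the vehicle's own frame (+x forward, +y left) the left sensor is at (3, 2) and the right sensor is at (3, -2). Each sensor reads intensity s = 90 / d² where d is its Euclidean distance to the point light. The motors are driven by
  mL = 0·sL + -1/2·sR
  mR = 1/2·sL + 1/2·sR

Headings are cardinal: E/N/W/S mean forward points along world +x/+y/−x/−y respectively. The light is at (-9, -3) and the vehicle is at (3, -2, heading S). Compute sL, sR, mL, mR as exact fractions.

9/20 45/52 -45/104 171/260

left sensor world pos  = (5, -5); dL² = 200
right sensor world pos = (1, -5); dR² = 104
sL = 90/200 = 9/20
sR = 90/104 = 45/52
mL = 0·sL + -1/2·sR = -45/104
mR = 1/2·sL + 1/2·sR = 171/260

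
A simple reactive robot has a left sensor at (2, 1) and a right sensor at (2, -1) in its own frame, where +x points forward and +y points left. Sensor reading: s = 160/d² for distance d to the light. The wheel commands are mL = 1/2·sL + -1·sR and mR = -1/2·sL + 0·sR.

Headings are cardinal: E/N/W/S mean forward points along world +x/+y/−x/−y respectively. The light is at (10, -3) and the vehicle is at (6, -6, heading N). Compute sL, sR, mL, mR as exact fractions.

left sensor world pos  = (5, -4); dL² = 26
right sensor world pos = (7, -4); dR² = 10
sL = 160/26 = 80/13
sR = 160/10 = 16
mL = 1/2·sL + -1·sR = -168/13
mR = -1/2·sL + 0·sR = -40/13

80/13 16 -168/13 -40/13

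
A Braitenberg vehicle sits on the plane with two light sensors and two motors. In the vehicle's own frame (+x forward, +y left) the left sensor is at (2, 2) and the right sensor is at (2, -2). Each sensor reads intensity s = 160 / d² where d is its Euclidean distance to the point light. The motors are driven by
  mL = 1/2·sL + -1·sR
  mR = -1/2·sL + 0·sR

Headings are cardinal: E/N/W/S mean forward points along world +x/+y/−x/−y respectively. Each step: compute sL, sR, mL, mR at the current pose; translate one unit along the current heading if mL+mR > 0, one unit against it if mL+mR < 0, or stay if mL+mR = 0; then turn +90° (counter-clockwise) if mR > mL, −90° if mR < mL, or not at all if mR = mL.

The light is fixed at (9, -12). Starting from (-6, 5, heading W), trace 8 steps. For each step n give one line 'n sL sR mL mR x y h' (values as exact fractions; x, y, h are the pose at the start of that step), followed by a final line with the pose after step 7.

0 80/257 16/65 -1512/16705 -40/257 -6 5 W
1 160/617 32/101 -11664/62317 -80/617 -5 5 N
2 40/113 8/29 -324/3277 -20/113 -5 4 W
3 160/549 32/89 -10448/48861 -80/549 -4 4 N
4 80/197 80/257 -5480/50629 -40/197 -4 3 W
5 32/97 160/389 -9296/37733 -16/97 -3 3 N
6 8/17 40/113 -228/1921 -4/17 -3 2 W
7 32/85 160/337 -8208/28645 -16/85 -2 2 N
final -2 1 W

n=0: pose=(-6,5,W); sL=80/257, sR=16/65; mL=-1512/16705, mR=-40/257; mL+mR=-16/65 → advance -1; mR−mL=-1088/16705 → turn -1·90°
n=1: pose=(-5,5,N); sL=160/617, sR=32/101; mL=-11664/62317, mR=-80/617; mL+mR=-32/101 → advance -1; mR−mL=3584/62317 → turn +1·90°
n=2: pose=(-5,4,W); sL=40/113, sR=8/29; mL=-324/3277, mR=-20/113; mL+mR=-8/29 → advance -1; mR−mL=-256/3277 → turn -1·90°
n=3: pose=(-4,4,N); sL=160/549, sR=32/89; mL=-10448/48861, mR=-80/549; mL+mR=-32/89 → advance -1; mR−mL=3328/48861 → turn +1·90°
n=4: pose=(-4,3,W); sL=80/197, sR=80/257; mL=-5480/50629, mR=-40/197; mL+mR=-80/257 → advance -1; mR−mL=-4800/50629 → turn -1·90°
n=5: pose=(-3,3,N); sL=32/97, sR=160/389; mL=-9296/37733, mR=-16/97; mL+mR=-160/389 → advance -1; mR−mL=3072/37733 → turn +1·90°
n=6: pose=(-3,2,W); sL=8/17, sR=40/113; mL=-228/1921, mR=-4/17; mL+mR=-40/113 → advance -1; mR−mL=-224/1921 → turn -1·90°
n=7: pose=(-2,2,N); sL=32/85, sR=160/337; mL=-8208/28645, mR=-16/85; mL+mR=-160/337 → advance -1; mR−mL=2816/28645 → turn +1·90°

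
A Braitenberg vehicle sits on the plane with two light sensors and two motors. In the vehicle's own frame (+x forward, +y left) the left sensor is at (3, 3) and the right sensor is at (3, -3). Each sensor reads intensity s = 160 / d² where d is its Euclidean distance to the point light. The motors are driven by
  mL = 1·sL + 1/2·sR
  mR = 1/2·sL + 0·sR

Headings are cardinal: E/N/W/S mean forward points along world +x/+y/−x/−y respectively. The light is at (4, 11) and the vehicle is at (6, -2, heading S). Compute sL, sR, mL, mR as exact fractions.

left sensor world pos  = (9, -5); dL² = 281
right sensor world pos = (3, -5); dR² = 257
sL = 160/281 = 160/281
sR = 160/257 = 160/257
mL = 1·sL + 1/2·sR = 63600/72217
mR = 1/2·sL + 0·sR = 80/281

160/281 160/257 63600/72217 80/281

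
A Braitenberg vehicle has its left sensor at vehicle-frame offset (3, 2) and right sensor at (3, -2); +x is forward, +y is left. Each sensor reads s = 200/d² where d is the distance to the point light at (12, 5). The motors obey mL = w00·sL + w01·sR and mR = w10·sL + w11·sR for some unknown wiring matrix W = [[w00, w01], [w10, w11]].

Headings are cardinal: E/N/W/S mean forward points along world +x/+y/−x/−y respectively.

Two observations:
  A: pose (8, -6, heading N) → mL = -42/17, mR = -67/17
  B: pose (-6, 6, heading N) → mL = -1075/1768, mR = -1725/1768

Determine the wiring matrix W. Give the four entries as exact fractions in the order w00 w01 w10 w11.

-1/2 -1/2 -1/2 -1

obs A: pose=(8,-6,N) → sL=2, sR=50/17, mL=-42/17, mR=-67/17
obs B: pose=(-6,6,N) → sL=25/52, sR=25/34, mL=-1075/1768, mR=-1725/1768
sensor matrix S = [[2, 50/17], [25/52, 25/34]]; det S = 25/442
solve [mL_A; mL_B] = S·[w00; w01] and [mR_A; mR_B] = S·[w10; w11]:
  w00 = -1/2, w01 = -1/2, w10 = -1/2, w11 = -1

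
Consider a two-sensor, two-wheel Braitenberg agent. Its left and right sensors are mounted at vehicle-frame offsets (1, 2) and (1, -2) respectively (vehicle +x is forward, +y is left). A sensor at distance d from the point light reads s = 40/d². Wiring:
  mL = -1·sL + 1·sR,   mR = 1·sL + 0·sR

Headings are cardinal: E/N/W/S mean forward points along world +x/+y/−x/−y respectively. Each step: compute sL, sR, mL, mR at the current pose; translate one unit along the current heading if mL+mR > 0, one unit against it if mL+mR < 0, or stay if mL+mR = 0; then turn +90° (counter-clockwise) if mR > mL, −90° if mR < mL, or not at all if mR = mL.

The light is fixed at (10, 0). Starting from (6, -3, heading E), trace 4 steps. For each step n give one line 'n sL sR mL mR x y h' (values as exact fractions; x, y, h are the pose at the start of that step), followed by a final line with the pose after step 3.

0 4 20/17 -48/17 4 6 -3 E
1 40/29 8 192/29 40/29 7 -3 N
2 10 2 -8 10 7 -2 E
3 40/17 40 640/17 40/17 8 -2 N
final 8 -1 E

n=0: pose=(6,-3,E); sL=4, sR=20/17; mL=-48/17, mR=4; mL+mR=20/17 → advance +1; mR−mL=116/17 → turn +1·90°
n=1: pose=(7,-3,N); sL=40/29, sR=8; mL=192/29, mR=40/29; mL+mR=8 → advance +1; mR−mL=-152/29 → turn -1·90°
n=2: pose=(7,-2,E); sL=10, sR=2; mL=-8, mR=10; mL+mR=2 → advance +1; mR−mL=18 → turn +1·90°
n=3: pose=(8,-2,N); sL=40/17, sR=40; mL=640/17, mR=40/17; mL+mR=40 → advance +1; mR−mL=-600/17 → turn -1·90°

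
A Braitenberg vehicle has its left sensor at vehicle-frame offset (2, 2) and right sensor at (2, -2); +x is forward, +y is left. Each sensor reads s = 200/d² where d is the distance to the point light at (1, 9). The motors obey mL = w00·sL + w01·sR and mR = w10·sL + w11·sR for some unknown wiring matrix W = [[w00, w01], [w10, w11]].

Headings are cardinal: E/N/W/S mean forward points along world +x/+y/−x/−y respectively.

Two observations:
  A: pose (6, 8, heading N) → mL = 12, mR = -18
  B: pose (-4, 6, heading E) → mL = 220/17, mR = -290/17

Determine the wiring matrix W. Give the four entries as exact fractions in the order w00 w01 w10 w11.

1/2 1/2 -1 1/2

obs A: pose=(6,8,N) → sL=20, sR=4, mL=12, mR=-18
obs B: pose=(-4,6,E) → sL=20, sR=100/17, mL=220/17, mR=-290/17
sensor matrix S = [[20, 4], [20, 100/17]]; det S = 640/17
solve [mL_A; mL_B] = S·[w00; w01] and [mR_A; mR_B] = S·[w10; w11]:
  w00 = 1/2, w01 = 1/2, w10 = -1, w11 = 1/2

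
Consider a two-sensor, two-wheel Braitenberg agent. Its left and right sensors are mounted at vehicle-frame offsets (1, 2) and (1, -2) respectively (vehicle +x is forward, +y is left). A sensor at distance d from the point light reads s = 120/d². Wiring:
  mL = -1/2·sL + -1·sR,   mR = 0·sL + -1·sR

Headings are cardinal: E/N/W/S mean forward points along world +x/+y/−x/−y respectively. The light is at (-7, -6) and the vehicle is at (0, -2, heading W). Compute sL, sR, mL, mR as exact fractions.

left sensor world pos  = (-1, -4); dL² = 40
right sensor world pos = (-1, 0); dR² = 72
sL = 120/40 = 3
sR = 120/72 = 5/3
mL = -1/2·sL + -1·sR = -19/6
mR = 0·sL + -1·sR = -5/3

3 5/3 -19/6 -5/3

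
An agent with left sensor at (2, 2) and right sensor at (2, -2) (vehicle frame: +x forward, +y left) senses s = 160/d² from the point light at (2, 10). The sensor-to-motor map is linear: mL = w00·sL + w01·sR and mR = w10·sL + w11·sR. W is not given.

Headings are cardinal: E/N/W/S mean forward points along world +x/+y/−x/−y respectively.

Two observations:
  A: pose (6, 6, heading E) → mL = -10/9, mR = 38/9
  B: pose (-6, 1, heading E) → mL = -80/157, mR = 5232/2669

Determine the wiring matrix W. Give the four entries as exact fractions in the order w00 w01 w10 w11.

obs A: pose=(6,6,E) → sL=4, sR=20/9, mL=-10/9, mR=38/9
obs B: pose=(-6,1,E) → sL=32/17, sR=160/157, mL=-80/157, mR=5232/2669
sensor matrix S = [[4, 20/9], [32/17, 160/157]]; det S = -2560/24021
solve [mL_A; mL_B] = S·[w00; w01] and [mR_A; mR_B] = S·[w10; w11]:
  w00 = 0, w01 = -1/2, w10 = 1/2, w11 = 1

0 -1/2 1/2 1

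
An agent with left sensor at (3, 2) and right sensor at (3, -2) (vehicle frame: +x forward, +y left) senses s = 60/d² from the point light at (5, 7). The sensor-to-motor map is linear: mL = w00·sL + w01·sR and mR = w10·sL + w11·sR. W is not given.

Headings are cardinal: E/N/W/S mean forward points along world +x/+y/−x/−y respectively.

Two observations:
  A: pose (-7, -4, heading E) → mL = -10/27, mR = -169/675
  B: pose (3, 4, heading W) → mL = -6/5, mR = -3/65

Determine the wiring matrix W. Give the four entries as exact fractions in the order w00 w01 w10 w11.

obs A: pose=(-7,-4,E) → sL=10/27, sR=6/25, mL=-10/27, mR=-169/675
obs B: pose=(3,4,W) → sL=6/5, sR=30/13, mL=-6/5, mR=-3/65
sensor matrix S = [[10/27, 6/25], [6/5, 30/13]]; det S = 8288/14625
solve [mL_A; mL_B] = S·[w00; w01] and [mR_A; mR_B] = S·[w10; w11]:
  w00 = -1, w01 = 0, w10 = -1, w11 = 1/2

-1 0 -1 1/2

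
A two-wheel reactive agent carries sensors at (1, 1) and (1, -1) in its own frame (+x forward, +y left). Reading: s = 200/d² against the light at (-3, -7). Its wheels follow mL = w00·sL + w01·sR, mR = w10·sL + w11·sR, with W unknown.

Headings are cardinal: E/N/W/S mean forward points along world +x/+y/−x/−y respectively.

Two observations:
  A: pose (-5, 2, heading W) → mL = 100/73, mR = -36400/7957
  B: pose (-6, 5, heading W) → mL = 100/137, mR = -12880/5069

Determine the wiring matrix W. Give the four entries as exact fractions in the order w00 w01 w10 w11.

1/2 0 -1 -1

obs A: pose=(-5,2,W) → sL=200/73, sR=200/109, mL=100/73, mR=-36400/7957
obs B: pose=(-6,5,W) → sL=200/137, sR=40/37, mL=100/137, mR=-12880/5069
sensor matrix S = [[200/73, 200/109], [200/137, 40/37]]; det S = 11424000/40334033
solve [mL_A; mL_B] = S·[w00; w01] and [mR_A; mR_B] = S·[w10; w11]:
  w00 = 1/2, w01 = 0, w10 = -1, w11 = -1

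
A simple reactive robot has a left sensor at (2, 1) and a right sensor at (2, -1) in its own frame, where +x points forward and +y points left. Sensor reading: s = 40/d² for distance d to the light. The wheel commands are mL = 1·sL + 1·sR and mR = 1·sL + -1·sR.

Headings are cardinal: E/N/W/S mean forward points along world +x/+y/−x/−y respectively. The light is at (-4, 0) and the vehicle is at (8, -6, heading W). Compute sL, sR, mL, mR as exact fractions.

left sensor world pos  = (6, -7); dL² = 149
right sensor world pos = (6, -5); dR² = 125
sL = 40/149 = 40/149
sR = 40/125 = 8/25
mL = 1·sL + 1·sR = 2192/3725
mR = 1·sL + -1·sR = -192/3725

40/149 8/25 2192/3725 -192/3725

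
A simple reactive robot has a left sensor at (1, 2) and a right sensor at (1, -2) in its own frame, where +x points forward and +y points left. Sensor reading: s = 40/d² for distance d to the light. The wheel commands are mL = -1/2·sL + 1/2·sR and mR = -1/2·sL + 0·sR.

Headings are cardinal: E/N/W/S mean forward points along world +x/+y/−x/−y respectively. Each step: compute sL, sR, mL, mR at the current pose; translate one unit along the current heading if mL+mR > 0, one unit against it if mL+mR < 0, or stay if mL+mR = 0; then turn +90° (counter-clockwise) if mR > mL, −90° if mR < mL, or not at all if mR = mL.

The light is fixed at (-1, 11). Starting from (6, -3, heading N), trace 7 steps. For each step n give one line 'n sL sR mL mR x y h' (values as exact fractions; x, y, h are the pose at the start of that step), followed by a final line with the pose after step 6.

n=0: pose=(6,-3,N); sL=20/97, sR=4/25; mL=-56/2425, mR=-10/97; mL+mR=-306/2425 → advance -1; mR−mL=-2/25 → turn -1·90°
n=1: pose=(6,-4,E); sL=40/233, sR=40/353; mL=-2400/82249, mR=-20/233; mL+mR=-9460/82249 → advance -1; mR−mL=-20/353 → turn -1·90°
n=2: pose=(5,-4,S); sL=1/8, sR=5/34; mL=3/272, mR=-1/16; mL+mR=-7/136 → advance -1; mR−mL=-5/68 → turn -1·90°
n=3: pose=(5,-3,W); sL=40/281, sR=40/169; mL=2240/47489, mR=-20/281; mL+mR=-1140/47489 → advance -1; mR−mL=-20/169 → turn -1·90°
n=4: pose=(6,-3,N); sL=20/97, sR=4/25; mL=-56/2425, mR=-10/97; mL+mR=-306/2425 → advance -1; mR−mL=-2/25 → turn -1·90°
n=5: pose=(6,-4,E); sL=40/233, sR=40/353; mL=-2400/82249, mR=-20/233; mL+mR=-9460/82249 → advance -1; mR−mL=-20/353 → turn -1·90°
n=6: pose=(5,-4,S); sL=1/8, sR=5/34; mL=3/272, mR=-1/16; mL+mR=-7/136 → advance -1; mR−mL=-5/68 → turn -1·90°

0 20/97 4/25 -56/2425 -10/97 6 -3 N
1 40/233 40/353 -2400/82249 -20/233 6 -4 E
2 1/8 5/34 3/272 -1/16 5 -4 S
3 40/281 40/169 2240/47489 -20/281 5 -3 W
4 20/97 4/25 -56/2425 -10/97 6 -3 N
5 40/233 40/353 -2400/82249 -20/233 6 -4 E
6 1/8 5/34 3/272 -1/16 5 -4 S
final 5 -3 W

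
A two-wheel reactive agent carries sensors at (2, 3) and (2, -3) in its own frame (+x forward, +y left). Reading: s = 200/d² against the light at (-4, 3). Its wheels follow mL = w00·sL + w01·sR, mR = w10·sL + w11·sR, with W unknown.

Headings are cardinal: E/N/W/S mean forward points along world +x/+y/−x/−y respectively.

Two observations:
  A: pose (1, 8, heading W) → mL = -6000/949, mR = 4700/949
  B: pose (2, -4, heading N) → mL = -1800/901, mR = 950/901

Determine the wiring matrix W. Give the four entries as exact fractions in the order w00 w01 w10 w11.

obs A: pose=(1,8,W) → sL=200/13, sR=200/73, mL=-6000/949, mR=4700/949
obs B: pose=(2,-4,N) → sL=100/17, sR=100/53, mL=-1800/901, mR=950/901
sensor matrix S = [[200/13, 200/73], [100/17, 100/53]]; det S = 11040000/855049
solve [mL_A; mL_B] = S·[w00; w01] and [mR_A; mR_B] = S·[w10; w11]:
  w00 = -1/2, w01 = 1/2, w10 = 1/2, w11 = -1

-1/2 1/2 1/2 -1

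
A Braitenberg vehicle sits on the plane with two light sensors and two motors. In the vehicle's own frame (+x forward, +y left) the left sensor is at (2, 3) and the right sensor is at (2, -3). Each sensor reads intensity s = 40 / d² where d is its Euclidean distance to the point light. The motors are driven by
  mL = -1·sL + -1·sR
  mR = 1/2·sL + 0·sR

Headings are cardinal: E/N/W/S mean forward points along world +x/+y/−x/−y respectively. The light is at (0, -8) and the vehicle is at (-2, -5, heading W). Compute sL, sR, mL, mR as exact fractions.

5/2 10/13 -85/26 5/4

left sensor world pos  = (-4, -8); dL² = 16
right sensor world pos = (-4, -2); dR² = 52
sL = 40/16 = 5/2
sR = 40/52 = 10/13
mL = -1·sL + -1·sR = -85/26
mR = 1/2·sL + 0·sR = 5/4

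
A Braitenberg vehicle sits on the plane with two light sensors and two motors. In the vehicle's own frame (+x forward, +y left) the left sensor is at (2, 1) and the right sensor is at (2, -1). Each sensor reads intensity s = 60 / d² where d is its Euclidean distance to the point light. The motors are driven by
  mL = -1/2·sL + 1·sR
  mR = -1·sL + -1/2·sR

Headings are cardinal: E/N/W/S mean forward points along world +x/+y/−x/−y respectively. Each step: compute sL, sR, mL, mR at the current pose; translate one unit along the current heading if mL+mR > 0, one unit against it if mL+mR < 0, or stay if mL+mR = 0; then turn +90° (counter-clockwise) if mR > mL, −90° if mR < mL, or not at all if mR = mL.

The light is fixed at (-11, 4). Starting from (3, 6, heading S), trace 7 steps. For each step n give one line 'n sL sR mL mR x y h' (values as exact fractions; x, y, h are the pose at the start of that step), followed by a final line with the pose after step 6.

n=0: pose=(3,6,S); sL=4/15, sR=60/169; mL=562/2535, mR=-1126/2535; mL+mR=-188/845 → advance -1; mR−mL=-1688/2535 → turn -1·90°
n=1: pose=(3,7,W); sL=15/37, sR=3/8; mL=51/296, mR=-351/592; mL+mR=-249/592 → advance -1; mR−mL=-453/592 → turn -1·90°
n=2: pose=(4,7,N); sL=60/221, sR=60/281; mL=4830/62101, mR=-23490/62101; mL+mR=-18660/62101 → advance -1; mR−mL=-28320/62101 → turn -1·90°
n=3: pose=(4,6,E); sL=30/149, sR=6/29; mL=459/4321, mR=-1317/4321; mL+mR=-858/4321 → advance -1; mR−mL=-1776/4321 → turn -1·90°
n=4: pose=(3,6,S); sL=4/15, sR=60/169; mL=562/2535, mR=-1126/2535; mL+mR=-188/845 → advance -1; mR−mL=-1688/2535 → turn -1·90°
n=5: pose=(3,7,W); sL=15/37, sR=3/8; mL=51/296, mR=-351/592; mL+mR=-249/592 → advance -1; mR−mL=-453/592 → turn -1·90°
n=6: pose=(4,7,N); sL=60/221, sR=60/281; mL=4830/62101, mR=-23490/62101; mL+mR=-18660/62101 → advance -1; mR−mL=-28320/62101 → turn -1·90°

0 4/15 60/169 562/2535 -1126/2535 3 6 S
1 15/37 3/8 51/296 -351/592 3 7 W
2 60/221 60/281 4830/62101 -23490/62101 4 7 N
3 30/149 6/29 459/4321 -1317/4321 4 6 E
4 4/15 60/169 562/2535 -1126/2535 3 6 S
5 15/37 3/8 51/296 -351/592 3 7 W
6 60/221 60/281 4830/62101 -23490/62101 4 7 N
final 4 6 E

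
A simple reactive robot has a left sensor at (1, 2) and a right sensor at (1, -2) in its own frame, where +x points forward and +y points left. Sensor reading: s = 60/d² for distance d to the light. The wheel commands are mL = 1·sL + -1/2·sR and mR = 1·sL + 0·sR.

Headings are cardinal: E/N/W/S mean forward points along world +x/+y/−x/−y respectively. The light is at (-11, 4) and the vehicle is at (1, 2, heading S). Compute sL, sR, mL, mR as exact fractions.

left sensor world pos  = (3, 1); dL² = 205
right sensor world pos = (-1, 1); dR² = 109
sL = 60/205 = 12/41
sR = 60/109 = 60/109
mL = 1·sL + -1/2·sR = 78/4469
mR = 1·sL + 0·sR = 12/41

12/41 60/109 78/4469 12/41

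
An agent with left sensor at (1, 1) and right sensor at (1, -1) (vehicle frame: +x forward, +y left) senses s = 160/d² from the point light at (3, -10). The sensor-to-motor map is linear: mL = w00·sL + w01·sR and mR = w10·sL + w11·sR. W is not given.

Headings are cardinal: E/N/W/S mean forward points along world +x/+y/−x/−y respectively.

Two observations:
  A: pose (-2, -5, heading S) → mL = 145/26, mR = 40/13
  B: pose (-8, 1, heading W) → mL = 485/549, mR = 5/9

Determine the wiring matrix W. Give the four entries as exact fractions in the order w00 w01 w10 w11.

obs A: pose=(-2,-5,S) → sL=5, sR=40/13, mL=145/26, mR=40/13
obs B: pose=(-8,1,W) → sL=40/61, sR=5/9, mL=485/549, mR=5/9
sensor matrix S = [[5, 40/13], [40/61, 5/9]]; det S = 5425/7137
solve [mL_A; mL_B] = S·[w00; w01] and [mR_A; mR_B] = S·[w10; w11]:
  w00 = 1/2, w01 = 1, w10 = 0, w11 = 1

1/2 1 0 1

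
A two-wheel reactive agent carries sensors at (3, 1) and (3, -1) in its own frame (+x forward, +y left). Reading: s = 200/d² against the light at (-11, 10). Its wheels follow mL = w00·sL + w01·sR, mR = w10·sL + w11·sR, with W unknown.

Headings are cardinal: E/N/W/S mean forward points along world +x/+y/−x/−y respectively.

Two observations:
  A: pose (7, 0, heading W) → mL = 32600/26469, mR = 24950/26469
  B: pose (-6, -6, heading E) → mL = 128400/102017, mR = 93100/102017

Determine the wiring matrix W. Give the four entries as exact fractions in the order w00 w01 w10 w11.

1 1 1/2 1

obs A: pose=(7,0,W) → sL=100/173, sR=100/153, mL=32600/26469, mR=24950/26469
obs B: pose=(-6,-6,E) → sL=200/289, sR=200/353, mL=128400/102017, mR=93100/102017
sensor matrix S = [[100/173, 100/153], [200/289, 200/353]]; det S = -337040000/2700287973
solve [mL_A; mL_B] = S·[w00; w01] and [mR_A; mR_B] = S·[w10; w11]:
  w00 = 1, w01 = 1, w10 = 1/2, w11 = 1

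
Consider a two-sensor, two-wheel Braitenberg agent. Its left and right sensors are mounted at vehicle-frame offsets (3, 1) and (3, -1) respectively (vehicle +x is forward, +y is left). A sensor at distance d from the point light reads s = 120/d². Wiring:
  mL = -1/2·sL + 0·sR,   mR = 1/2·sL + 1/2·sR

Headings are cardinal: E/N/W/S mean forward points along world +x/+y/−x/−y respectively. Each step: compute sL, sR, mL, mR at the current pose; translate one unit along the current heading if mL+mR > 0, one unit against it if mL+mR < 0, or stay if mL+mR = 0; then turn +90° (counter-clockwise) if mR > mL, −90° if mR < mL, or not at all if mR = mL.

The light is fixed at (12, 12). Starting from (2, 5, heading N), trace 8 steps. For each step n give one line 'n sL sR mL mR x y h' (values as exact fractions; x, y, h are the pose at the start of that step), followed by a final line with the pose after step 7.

n=0: pose=(2,5,N); sL=120/137, sR=120/97; mL=-60/137, mR=14040/13289; mL+mR=60/97 → advance +1; mR−mL=19860/13289 → turn +1·90°
n=1: pose=(2,6,W); sL=60/109, sR=60/97; mL=-30/109, mR=6180/10573; mL+mR=30/97 → advance +1; mR−mL=9090/10573 → turn +1·90°
n=2: pose=(1,6,S); sL=120/181, sR=8/15; mL=-60/181, mR=1624/2715; mL+mR=4/15 → advance +1; mR−mL=2524/2715 → turn +1·90°
n=3: pose=(1,5,E); sL=6/5, sR=15/16; mL=-3/5, mR=171/160; mL+mR=15/32 → advance +1; mR−mL=267/160 → turn +1·90°
n=4: pose=(2,5,N); sL=120/137, sR=120/97; mL=-60/137, mR=14040/13289; mL+mR=60/97 → advance +1; mR−mL=19860/13289 → turn +1·90°
n=5: pose=(2,6,W); sL=60/109, sR=60/97; mL=-30/109, mR=6180/10573; mL+mR=30/97 → advance +1; mR−mL=9090/10573 → turn +1·90°
n=6: pose=(1,6,S); sL=120/181, sR=8/15; mL=-60/181, mR=1624/2715; mL+mR=4/15 → advance +1; mR−mL=2524/2715 → turn +1·90°
n=7: pose=(1,5,E); sL=6/5, sR=15/16; mL=-3/5, mR=171/160; mL+mR=15/32 → advance +1; mR−mL=267/160 → turn +1·90°

0 120/137 120/97 -60/137 14040/13289 2 5 N
1 60/109 60/97 -30/109 6180/10573 2 6 W
2 120/181 8/15 -60/181 1624/2715 1 6 S
3 6/5 15/16 -3/5 171/160 1 5 E
4 120/137 120/97 -60/137 14040/13289 2 5 N
5 60/109 60/97 -30/109 6180/10573 2 6 W
6 120/181 8/15 -60/181 1624/2715 1 6 S
7 6/5 15/16 -3/5 171/160 1 5 E
final 2 5 N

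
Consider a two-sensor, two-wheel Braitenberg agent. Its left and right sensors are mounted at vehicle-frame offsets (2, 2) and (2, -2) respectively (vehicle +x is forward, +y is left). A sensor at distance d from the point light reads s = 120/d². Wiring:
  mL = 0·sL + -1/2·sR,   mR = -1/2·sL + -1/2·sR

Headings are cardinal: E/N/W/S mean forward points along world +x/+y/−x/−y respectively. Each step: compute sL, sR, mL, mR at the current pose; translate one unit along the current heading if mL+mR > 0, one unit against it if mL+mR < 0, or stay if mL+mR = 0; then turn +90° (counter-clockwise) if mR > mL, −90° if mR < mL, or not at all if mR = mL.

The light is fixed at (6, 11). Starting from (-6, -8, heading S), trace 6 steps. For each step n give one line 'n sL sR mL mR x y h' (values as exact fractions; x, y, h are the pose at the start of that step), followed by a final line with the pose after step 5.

n=0: pose=(-6,-8,S); sL=120/541, sR=120/637; mL=-60/637, mR=-70680/344617; mL+mR=-103140/344617 → advance -1; mR−mL=-60/541 → turn -1·90°
n=1: pose=(-6,-7,W); sL=30/149, sR=30/113; mL=-15/113, mR=-3930/16837; mL+mR=-6165/16837 → advance -1; mR−mL=-15/149 → turn -1·90°
n=2: pose=(-5,-7,N); sL=24/85, sR=120/337; mL=-60/337, mR=-9144/28645; mL+mR=-14244/28645 → advance -1; mR−mL=-12/85 → turn -1·90°
n=3: pose=(-5,-8,E); sL=12/37, sR=20/87; mL=-10/87, mR=-892/3219; mL+mR=-1262/3219 → advance -1; mR−mL=-6/37 → turn -1·90°
n=4: pose=(-6,-8,S); sL=120/541, sR=120/637; mL=-60/637, mR=-70680/344617; mL+mR=-103140/344617 → advance -1; mR−mL=-60/541 → turn -1·90°
n=5: pose=(-6,-7,W); sL=30/149, sR=30/113; mL=-15/113, mR=-3930/16837; mL+mR=-6165/16837 → advance -1; mR−mL=-15/149 → turn -1·90°

0 120/541 120/637 -60/637 -70680/344617 -6 -8 S
1 30/149 30/113 -15/113 -3930/16837 -6 -7 W
2 24/85 120/337 -60/337 -9144/28645 -5 -7 N
3 12/37 20/87 -10/87 -892/3219 -5 -8 E
4 120/541 120/637 -60/637 -70680/344617 -6 -8 S
5 30/149 30/113 -15/113 -3930/16837 -6 -7 W
final -5 -7 N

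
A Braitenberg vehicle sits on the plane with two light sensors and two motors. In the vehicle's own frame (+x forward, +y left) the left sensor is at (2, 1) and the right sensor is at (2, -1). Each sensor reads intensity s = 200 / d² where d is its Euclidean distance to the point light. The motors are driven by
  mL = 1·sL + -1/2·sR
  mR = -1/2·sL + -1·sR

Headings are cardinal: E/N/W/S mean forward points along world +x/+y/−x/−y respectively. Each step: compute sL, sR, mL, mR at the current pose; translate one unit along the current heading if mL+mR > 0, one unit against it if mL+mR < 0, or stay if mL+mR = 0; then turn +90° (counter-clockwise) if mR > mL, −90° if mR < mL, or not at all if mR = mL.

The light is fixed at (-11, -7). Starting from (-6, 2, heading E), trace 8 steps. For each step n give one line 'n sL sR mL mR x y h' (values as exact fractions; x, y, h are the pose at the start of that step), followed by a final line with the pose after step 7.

0 200/149 200/113 7700/16837 -41100/16837 -6 2 E
1 100/37 100/29 1050/1073 -5150/1073 -7 2 S
2 40/17 8/5 132/85 -236/85 -7 3 W
3 5/4 10/9 25/36 -125/72 -6 3 N
4 200/149 200/113 7700/16837 -41100/16837 -6 2 E
5 100/37 100/29 1050/1073 -5150/1073 -7 2 S
6 40/17 8/5 132/85 -236/85 -7 3 W
7 5/4 10/9 25/36 -125/72 -6 3 N
final -6 2 E

n=0: pose=(-6,2,E); sL=200/149, sR=200/113; mL=7700/16837, mR=-41100/16837; mL+mR=-33400/16837 → advance -1; mR−mL=-48800/16837 → turn -1·90°
n=1: pose=(-7,2,S); sL=100/37, sR=100/29; mL=1050/1073, mR=-5150/1073; mL+mR=-4100/1073 → advance -1; mR−mL=-6200/1073 → turn -1·90°
n=2: pose=(-7,3,W); sL=40/17, sR=8/5; mL=132/85, mR=-236/85; mL+mR=-104/85 → advance -1; mR−mL=-368/85 → turn -1·90°
n=3: pose=(-6,3,N); sL=5/4, sR=10/9; mL=25/36, mR=-125/72; mL+mR=-25/24 → advance -1; mR−mL=-175/72 → turn -1·90°
n=4: pose=(-6,2,E); sL=200/149, sR=200/113; mL=7700/16837, mR=-41100/16837; mL+mR=-33400/16837 → advance -1; mR−mL=-48800/16837 → turn -1·90°
n=5: pose=(-7,2,S); sL=100/37, sR=100/29; mL=1050/1073, mR=-5150/1073; mL+mR=-4100/1073 → advance -1; mR−mL=-6200/1073 → turn -1·90°
n=6: pose=(-7,3,W); sL=40/17, sR=8/5; mL=132/85, mR=-236/85; mL+mR=-104/85 → advance -1; mR−mL=-368/85 → turn -1·90°
n=7: pose=(-6,3,N); sL=5/4, sR=10/9; mL=25/36, mR=-125/72; mL+mR=-25/24 → advance -1; mR−mL=-175/72 → turn -1·90°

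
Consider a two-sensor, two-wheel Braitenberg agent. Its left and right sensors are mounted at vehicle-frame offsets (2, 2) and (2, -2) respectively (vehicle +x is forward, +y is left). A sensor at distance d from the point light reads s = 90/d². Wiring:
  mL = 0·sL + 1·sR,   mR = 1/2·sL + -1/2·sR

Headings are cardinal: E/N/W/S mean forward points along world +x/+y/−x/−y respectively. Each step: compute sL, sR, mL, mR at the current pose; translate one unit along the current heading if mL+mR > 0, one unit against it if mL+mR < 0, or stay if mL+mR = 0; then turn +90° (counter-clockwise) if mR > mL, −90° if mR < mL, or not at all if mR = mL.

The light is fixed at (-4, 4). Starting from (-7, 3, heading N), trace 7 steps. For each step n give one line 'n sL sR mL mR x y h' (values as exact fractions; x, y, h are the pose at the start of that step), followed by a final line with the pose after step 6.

n=0: pose=(-7,3,N); sL=45/13, sR=45; mL=45, mR=-270/13; mL+mR=315/13 → advance +1; mR−mL=-855/13 → turn -1·90°
n=1: pose=(-7,4,E); sL=18, sR=18; mL=18, mR=0; mL+mR=18 → advance +1; mR−mL=-18 → turn -1·90°
n=2: pose=(-6,4,S); sL=45/2, sR=9/2; mL=9/2, mR=9; mL+mR=27/2 → advance +1; mR−mL=9/2 → turn +1·90°
n=3: pose=(-6,3,E); sL=90, sR=10; mL=10, mR=40; mL+mR=50 → advance +1; mR−mL=30 → turn +1·90°
n=4: pose=(-5,3,N); sL=9, sR=45; mL=45, mR=-18; mL+mR=27 → advance +1; mR−mL=-63 → turn -1·90°
n=5: pose=(-5,4,E); sL=18, sR=18; mL=18, mR=0; mL+mR=18 → advance +1; mR−mL=-18 → turn -1·90°
n=6: pose=(-4,4,S); sL=45/4, sR=45/4; mL=45/4, mR=0; mL+mR=45/4 → advance +1; mR−mL=-45/4 → turn -1·90°

0 45/13 45 45 -270/13 -7 3 N
1 18 18 18 0 -7 4 E
2 45/2 9/2 9/2 9 -6 4 S
3 90 10 10 40 -6 3 E
4 9 45 45 -18 -5 3 N
5 18 18 18 0 -5 4 E
6 45/4 45/4 45/4 0 -4 4 S
final -4 3 W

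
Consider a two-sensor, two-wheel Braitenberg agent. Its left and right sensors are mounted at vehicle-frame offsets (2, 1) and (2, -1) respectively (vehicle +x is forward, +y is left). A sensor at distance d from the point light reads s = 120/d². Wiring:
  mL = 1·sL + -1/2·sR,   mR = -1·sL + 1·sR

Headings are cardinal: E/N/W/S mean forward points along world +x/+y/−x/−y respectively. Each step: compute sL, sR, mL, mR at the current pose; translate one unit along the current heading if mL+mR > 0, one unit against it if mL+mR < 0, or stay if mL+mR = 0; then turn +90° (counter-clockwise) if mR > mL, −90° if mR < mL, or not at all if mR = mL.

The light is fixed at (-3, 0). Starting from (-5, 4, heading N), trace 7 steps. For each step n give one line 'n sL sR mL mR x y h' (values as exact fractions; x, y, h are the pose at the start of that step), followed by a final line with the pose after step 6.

0 8/3 120/37 116/111 64/111 -5 4 N
1 10/3 15/2 -5/12 25/6 -5 5 E
2 120/53 120/49 2700/2597 480/2597 -4 5 N
3 12/5 60/13 6/65 144/65 -4 6 E
4 24/13 24/13 12/13 0 -3 6 N
5 30/17 3 9/34 21/17 -3 7 E
6 40/27 24/17 356/459 -32/459 -2 7 N
final -2 8 E

n=0: pose=(-5,4,N); sL=8/3, sR=120/37; mL=116/111, mR=64/111; mL+mR=60/37 → advance +1; mR−mL=-52/111 → turn -1·90°
n=1: pose=(-5,5,E); sL=10/3, sR=15/2; mL=-5/12, mR=25/6; mL+mR=15/4 → advance +1; mR−mL=55/12 → turn +1·90°
n=2: pose=(-4,5,N); sL=120/53, sR=120/49; mL=2700/2597, mR=480/2597; mL+mR=60/49 → advance +1; mR−mL=-2220/2597 → turn -1·90°
n=3: pose=(-4,6,E); sL=12/5, sR=60/13; mL=6/65, mR=144/65; mL+mR=30/13 → advance +1; mR−mL=138/65 → turn +1·90°
n=4: pose=(-3,6,N); sL=24/13, sR=24/13; mL=12/13, mR=0; mL+mR=12/13 → advance +1; mR−mL=-12/13 → turn -1·90°
n=5: pose=(-3,7,E); sL=30/17, sR=3; mL=9/34, mR=21/17; mL+mR=3/2 → advance +1; mR−mL=33/34 → turn +1·90°
n=6: pose=(-2,7,N); sL=40/27, sR=24/17; mL=356/459, mR=-32/459; mL+mR=12/17 → advance +1; mR−mL=-388/459 → turn -1·90°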